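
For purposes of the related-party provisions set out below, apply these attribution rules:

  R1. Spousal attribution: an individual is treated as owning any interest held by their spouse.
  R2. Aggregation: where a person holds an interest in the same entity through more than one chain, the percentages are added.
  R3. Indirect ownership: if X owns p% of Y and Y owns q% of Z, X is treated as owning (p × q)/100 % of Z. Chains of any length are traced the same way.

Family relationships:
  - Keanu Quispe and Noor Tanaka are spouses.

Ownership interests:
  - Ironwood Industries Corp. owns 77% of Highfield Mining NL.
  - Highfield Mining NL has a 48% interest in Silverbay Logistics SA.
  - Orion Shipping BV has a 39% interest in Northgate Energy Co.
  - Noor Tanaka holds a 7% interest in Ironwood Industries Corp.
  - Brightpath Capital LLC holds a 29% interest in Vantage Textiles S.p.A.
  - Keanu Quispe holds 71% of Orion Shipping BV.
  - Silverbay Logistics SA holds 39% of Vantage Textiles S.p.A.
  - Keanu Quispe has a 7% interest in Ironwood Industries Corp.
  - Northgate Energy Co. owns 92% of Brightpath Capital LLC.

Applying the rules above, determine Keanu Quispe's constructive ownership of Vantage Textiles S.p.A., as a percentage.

9.405708%

By spousal attribution (R1), Keanu Quispe is treated as also owning Noor Tanaka's interest in Ironwood Industries Corp, giving 7% + 7% = 14%.
Chain via Ironwood Industries Corp. → Highfield Mining NL → Silverbay Logistics SA (R3): 14% × 77% × 48% × 39% = 2.018016% of Vantage Textiles S.p.A.
Chain via Orion Shipping BV → Northgate Energy Co. → Brightpath Capital LLC (R3): 71% × 39% × 92% × 29% = 7.387692% of Vantage Textiles S.p.A.
Aggregating (R2): 2.018016% + 7.387692% = 9.405708%.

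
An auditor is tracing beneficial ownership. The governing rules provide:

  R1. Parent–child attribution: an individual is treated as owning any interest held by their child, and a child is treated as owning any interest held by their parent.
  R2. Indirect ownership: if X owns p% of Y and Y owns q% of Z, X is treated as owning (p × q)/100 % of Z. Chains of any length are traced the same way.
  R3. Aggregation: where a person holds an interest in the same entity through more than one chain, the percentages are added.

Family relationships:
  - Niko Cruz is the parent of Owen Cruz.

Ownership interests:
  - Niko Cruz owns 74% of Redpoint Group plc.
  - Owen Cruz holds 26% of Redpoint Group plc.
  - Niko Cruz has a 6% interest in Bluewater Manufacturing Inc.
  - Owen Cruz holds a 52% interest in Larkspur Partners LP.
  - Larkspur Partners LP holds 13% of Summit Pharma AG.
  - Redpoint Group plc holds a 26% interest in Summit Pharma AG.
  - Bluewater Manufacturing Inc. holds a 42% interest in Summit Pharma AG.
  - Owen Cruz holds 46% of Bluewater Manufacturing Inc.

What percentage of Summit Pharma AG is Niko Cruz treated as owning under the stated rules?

54.6%

By parent–child attribution (R1), Niko Cruz is treated as also owning Owen Cruz's interest in Bluewater Manufacturing Inc, giving 6% + 46% = 52%.
By parent–child attribution (R1), Niko Cruz is treated as also owning Owen Cruz's interest in Redpoint Group plc, giving 74% + 26% = 100%.
By parent–child attribution (R1), Niko Cruz is treated as owning Owen Cruz's 52% interest in Larkspur Partners LP.
Chain via Bluewater Manufacturing Inc. (R2): 52% × 42% = 21.84% of Summit Pharma AG.
Chain via Redpoint Group plc (R2): 100% × 26% = 26% of Summit Pharma AG.
Chain via Larkspur Partners LP (R2): 52% × 13% = 6.76% of Summit Pharma AG.
Aggregating (R3): 21.84% + 26% + 6.76% = 54.6%.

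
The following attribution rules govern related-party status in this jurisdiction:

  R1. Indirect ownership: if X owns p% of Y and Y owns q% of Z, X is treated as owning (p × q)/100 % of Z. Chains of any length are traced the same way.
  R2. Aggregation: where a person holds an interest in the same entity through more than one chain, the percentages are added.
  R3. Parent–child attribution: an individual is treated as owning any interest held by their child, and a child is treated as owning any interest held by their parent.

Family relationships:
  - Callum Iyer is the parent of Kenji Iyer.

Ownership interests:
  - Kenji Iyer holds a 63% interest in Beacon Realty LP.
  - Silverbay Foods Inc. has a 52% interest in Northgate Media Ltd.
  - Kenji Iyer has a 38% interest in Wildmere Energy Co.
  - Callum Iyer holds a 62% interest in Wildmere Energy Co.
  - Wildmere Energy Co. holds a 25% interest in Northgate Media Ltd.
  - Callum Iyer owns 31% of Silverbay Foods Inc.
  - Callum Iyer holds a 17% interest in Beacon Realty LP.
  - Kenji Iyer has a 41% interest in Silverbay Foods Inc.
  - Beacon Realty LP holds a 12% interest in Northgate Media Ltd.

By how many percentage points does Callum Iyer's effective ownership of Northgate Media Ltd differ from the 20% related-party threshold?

By parent–child attribution (R3), Callum Iyer is treated as also owning Kenji Iyer's interest in Silverbay Foods Inc, giving 31% + 41% = 72%.
By parent–child attribution (R3), Callum Iyer is treated as also owning Kenji Iyer's interest in Beacon Realty LP, giving 17% + 63% = 80%.
By parent–child attribution (R3), Callum Iyer is treated as also owning Kenji Iyer's interest in Wildmere Energy Co, giving 62% + 38% = 100%.
Chain via Silverbay Foods Inc. (R1): 72% × 52% = 37.44% of Northgate Media Ltd.
Chain via Beacon Realty LP (R1): 80% × 12% = 9.6% of Northgate Media Ltd.
Chain via Wildmere Energy Co. (R1): 100% × 25% = 25% of Northgate Media Ltd.
Aggregating (R2): 37.44% + 9.6% + 25% = 72.04%.
72.04% exceeds the 20% threshold by 52.04 percentage points.

52.04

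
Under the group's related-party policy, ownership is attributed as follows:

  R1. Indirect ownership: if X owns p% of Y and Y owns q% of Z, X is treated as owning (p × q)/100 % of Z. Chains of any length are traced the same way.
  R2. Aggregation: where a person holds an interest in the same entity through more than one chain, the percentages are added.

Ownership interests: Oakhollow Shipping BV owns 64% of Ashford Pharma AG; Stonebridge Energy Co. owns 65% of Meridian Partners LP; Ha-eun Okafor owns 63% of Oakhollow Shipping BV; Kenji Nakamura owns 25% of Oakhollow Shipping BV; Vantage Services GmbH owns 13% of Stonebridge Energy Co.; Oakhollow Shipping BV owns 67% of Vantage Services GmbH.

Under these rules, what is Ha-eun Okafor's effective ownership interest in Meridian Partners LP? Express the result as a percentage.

Chain via Oakhollow Shipping BV → Vantage Services GmbH → Stonebridge Energy Co. (R1): 63% × 67% × 13% × 65% = 3.566745% of Meridian Partners LP.

3.566745%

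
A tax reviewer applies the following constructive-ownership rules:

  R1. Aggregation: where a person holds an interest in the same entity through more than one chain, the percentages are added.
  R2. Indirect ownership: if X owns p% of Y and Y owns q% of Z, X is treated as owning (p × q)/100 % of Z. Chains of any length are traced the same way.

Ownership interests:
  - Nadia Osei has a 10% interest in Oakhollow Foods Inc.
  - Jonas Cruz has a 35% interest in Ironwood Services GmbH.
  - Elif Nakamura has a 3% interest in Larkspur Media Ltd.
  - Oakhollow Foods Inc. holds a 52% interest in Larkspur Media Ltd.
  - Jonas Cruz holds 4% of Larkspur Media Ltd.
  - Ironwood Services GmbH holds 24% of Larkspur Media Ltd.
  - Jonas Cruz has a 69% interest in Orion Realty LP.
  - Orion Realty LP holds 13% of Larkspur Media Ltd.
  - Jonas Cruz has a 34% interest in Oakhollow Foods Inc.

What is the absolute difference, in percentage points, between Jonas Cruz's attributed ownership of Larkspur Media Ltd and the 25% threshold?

Chain via Ironwood Services GmbH (R2): 35% × 24% = 8.4% of Larkspur Media Ltd.
Chain via Orion Realty LP (R2): 69% × 13% = 8.97% of Larkspur Media Ltd.
Chain via Oakhollow Foods Inc. (R2): 34% × 52% = 17.68% of Larkspur Media Ltd.
Direct interest in Larkspur Media Ltd: 4%.
Aggregating (R1): 8.4% + 8.97% + 17.68% + 4% = 39.05%.
39.05% exceeds the 25% threshold by 14.05 percentage points.

14.05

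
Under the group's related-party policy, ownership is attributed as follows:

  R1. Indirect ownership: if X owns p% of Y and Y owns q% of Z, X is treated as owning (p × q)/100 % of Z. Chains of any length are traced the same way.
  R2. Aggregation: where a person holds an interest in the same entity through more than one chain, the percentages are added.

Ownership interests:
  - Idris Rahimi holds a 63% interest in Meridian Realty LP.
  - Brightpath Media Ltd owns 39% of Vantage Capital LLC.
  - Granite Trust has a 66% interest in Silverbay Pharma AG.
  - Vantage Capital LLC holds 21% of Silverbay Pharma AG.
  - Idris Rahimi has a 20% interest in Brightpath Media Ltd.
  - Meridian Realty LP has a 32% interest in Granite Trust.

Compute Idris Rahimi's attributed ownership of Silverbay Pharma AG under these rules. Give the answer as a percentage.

14.9436%

Chain via Brightpath Media Ltd → Vantage Capital LLC (R1): 20% × 39% × 21% = 1.638% of Silverbay Pharma AG.
Chain via Meridian Realty LP → Granite Trust (R1): 63% × 32% × 66% = 13.3056% of Silverbay Pharma AG.
Aggregating (R2): 1.638% + 13.3056% = 14.9436%.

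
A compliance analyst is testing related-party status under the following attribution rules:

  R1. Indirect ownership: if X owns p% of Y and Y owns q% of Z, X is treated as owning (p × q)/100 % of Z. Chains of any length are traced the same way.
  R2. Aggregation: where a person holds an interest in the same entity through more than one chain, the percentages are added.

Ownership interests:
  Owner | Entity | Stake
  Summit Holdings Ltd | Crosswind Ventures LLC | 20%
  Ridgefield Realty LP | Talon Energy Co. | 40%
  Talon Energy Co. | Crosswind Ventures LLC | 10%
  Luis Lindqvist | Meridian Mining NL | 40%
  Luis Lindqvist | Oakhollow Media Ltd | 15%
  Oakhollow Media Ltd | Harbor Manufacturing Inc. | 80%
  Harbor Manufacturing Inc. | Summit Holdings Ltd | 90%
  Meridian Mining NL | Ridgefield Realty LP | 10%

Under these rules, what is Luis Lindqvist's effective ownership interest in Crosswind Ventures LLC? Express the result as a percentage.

Chain via Meridian Mining NL → Ridgefield Realty LP → Talon Energy Co. (R1): 40% × 10% × 40% × 10% = 0.16% of Crosswind Ventures LLC.
Chain via Oakhollow Media Ltd → Harbor Manufacturing Inc. → Summit Holdings Ltd (R1): 15% × 80% × 90% × 20% = 2.16% of Crosswind Ventures LLC.
Aggregating (R2): 0.16% + 2.16% = 2.32%.

2.32%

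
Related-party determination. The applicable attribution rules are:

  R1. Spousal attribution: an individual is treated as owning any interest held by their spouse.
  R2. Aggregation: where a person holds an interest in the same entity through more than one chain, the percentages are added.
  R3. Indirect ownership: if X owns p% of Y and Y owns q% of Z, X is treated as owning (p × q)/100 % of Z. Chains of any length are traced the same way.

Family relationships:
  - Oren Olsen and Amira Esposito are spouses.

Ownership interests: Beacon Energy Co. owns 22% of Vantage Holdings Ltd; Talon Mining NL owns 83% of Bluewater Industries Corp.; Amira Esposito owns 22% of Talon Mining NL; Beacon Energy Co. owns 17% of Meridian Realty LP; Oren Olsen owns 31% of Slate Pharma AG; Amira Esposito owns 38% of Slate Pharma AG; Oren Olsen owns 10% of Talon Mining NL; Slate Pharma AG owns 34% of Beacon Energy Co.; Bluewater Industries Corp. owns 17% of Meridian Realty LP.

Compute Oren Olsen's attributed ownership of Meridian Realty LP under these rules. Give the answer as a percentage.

8.5034%

By spousal attribution (R1), Oren Olsen is treated as also owning Amira Esposito's interest in Talon Mining NL, giving 10% + 22% = 32%.
By spousal attribution (R1), Oren Olsen is treated as also owning Amira Esposito's interest in Slate Pharma AG, giving 31% + 38% = 69%.
Chain via Talon Mining NL → Bluewater Industries Corp. (R3): 32% × 83% × 17% = 4.5152% of Meridian Realty LP.
Chain via Slate Pharma AG → Beacon Energy Co. (R3): 69% × 34% × 17% = 3.9882% of Meridian Realty LP.
Aggregating (R2): 4.5152% + 3.9882% = 8.5034%.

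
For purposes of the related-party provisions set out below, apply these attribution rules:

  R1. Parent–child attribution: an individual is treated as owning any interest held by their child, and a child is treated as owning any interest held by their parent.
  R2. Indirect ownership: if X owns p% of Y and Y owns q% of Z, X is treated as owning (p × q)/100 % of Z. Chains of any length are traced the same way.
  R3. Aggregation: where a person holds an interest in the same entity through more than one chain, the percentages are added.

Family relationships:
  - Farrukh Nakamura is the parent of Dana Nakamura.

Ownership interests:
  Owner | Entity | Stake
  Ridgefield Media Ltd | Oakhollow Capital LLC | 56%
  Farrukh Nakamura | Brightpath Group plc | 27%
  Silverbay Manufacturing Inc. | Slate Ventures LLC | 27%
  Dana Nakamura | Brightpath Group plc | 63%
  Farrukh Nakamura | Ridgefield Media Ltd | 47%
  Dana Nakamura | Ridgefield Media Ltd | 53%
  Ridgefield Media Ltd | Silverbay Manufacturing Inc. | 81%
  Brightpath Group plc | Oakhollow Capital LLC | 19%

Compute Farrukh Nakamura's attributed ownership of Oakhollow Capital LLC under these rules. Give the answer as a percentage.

73.1%

By parent–child attribution (R1), Farrukh Nakamura is treated as also owning Dana Nakamura's interest in Brightpath Group plc, giving 27% + 63% = 90%.
By parent–child attribution (R1), Farrukh Nakamura is treated as also owning Dana Nakamura's interest in Ridgefield Media Ltd, giving 47% + 53% = 100%.
Chain via Brightpath Group plc (R2): 90% × 19% = 17.1% of Oakhollow Capital LLC.
Chain via Ridgefield Media Ltd (R2): 100% × 56% = 56% of Oakhollow Capital LLC.
Aggregating (R3): 17.1% + 56% = 73.1%.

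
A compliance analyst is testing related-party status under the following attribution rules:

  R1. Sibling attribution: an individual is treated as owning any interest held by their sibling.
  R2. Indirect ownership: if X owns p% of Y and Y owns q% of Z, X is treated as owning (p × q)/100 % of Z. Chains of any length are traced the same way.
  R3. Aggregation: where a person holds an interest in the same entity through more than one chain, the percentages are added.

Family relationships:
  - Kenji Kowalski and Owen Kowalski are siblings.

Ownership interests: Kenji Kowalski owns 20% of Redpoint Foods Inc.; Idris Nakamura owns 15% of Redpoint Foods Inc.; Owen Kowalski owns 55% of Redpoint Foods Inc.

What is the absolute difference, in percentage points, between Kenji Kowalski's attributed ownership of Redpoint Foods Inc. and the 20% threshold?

55

By sibling attribution (R1), Kenji Kowalski is treated as also owning Owen Kowalski's interest in Redpoint Foods Inc, giving 20% + 55% = 75%.
Direct interest in Redpoint Foods Inc: 75%.
75% exceeds the 20% threshold by 55 percentage points.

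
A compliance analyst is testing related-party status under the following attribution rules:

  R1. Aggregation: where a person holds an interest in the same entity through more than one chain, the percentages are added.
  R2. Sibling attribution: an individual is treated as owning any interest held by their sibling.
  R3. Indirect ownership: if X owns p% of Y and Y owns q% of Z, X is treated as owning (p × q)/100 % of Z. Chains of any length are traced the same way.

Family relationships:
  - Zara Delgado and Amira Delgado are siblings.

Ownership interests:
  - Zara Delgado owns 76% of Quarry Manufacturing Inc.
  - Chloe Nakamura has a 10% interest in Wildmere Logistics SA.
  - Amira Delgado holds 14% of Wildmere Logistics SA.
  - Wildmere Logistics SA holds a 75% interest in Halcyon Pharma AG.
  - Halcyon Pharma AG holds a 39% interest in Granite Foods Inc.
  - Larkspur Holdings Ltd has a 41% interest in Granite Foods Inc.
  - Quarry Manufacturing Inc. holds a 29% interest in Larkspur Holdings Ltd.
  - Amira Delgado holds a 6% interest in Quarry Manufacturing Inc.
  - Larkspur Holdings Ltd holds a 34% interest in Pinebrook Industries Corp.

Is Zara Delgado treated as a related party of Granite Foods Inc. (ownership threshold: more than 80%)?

By sibling attribution (R2), Zara Delgado is treated as also owning Amira Delgado's interest in Quarry Manufacturing Inc, giving 76% + 6% = 82%.
By sibling attribution (R2), Zara Delgado is treated as owning Amira Delgado's 14% interest in Wildmere Logistics SA.
Chain via Quarry Manufacturing Inc. → Larkspur Holdings Ltd (R3): 82% × 29% × 41% = 9.7498% of Granite Foods Inc.
Chain via Wildmere Logistics SA → Halcyon Pharma AG (R3): 14% × 75% × 39% = 4.095% of Granite Foods Inc.
Aggregating (R1): 9.7498% + 4.095% = 13.8448%.
13.8448% does not exceed the 80% threshold, so Zara is not a related party to Granite Foods Inc.

No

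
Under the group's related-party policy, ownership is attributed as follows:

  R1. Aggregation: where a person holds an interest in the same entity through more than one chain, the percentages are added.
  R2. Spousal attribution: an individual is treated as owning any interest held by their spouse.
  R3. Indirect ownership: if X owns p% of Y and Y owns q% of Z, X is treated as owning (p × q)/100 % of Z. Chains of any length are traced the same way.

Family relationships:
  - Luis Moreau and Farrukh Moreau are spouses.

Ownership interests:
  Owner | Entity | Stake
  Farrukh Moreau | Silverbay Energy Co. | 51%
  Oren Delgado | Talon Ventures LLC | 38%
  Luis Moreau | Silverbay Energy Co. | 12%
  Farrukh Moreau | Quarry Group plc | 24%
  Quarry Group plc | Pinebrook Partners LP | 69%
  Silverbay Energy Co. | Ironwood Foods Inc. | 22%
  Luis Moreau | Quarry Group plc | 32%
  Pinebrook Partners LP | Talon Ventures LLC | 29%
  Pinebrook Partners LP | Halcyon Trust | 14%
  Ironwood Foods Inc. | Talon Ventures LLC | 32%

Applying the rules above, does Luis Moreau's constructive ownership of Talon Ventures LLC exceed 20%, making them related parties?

By spousal attribution (R2), Luis Moreau is treated as also owning Farrukh Moreau's interest in Silverbay Energy Co, giving 12% + 51% = 63%.
By spousal attribution (R2), Luis Moreau is treated as also owning Farrukh Moreau's interest in Quarry Group plc, giving 32% + 24% = 56%.
Chain via Silverbay Energy Co. → Ironwood Foods Inc. (R3): 63% × 22% × 32% = 4.4352% of Talon Ventures LLC.
Chain via Quarry Group plc → Pinebrook Partners LP (R3): 56% × 69% × 29% = 11.2056% of Talon Ventures LLC.
Aggregating (R1): 4.4352% + 11.2056% = 15.6408%.
15.6408% does not exceed the 20% threshold, so Luis is not a related party to Talon Ventures LLC.

No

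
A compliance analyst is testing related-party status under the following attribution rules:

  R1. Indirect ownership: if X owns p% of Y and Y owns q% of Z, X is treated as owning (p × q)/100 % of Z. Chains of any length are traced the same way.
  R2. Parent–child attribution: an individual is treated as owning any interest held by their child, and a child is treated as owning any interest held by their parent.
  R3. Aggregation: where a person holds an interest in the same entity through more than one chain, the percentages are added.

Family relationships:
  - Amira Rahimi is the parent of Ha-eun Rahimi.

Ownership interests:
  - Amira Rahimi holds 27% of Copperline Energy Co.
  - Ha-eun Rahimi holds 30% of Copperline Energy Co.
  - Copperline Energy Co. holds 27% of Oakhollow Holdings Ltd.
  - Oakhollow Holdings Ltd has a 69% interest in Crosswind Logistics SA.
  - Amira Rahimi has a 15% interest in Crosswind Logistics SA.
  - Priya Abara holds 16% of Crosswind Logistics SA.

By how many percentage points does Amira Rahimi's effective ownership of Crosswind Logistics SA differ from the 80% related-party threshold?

54.3809

By parent–child attribution (R2), Amira Rahimi is treated as also owning Ha-eun Rahimi's interest in Copperline Energy Co, giving 27% + 30% = 57%.
Chain via Copperline Energy Co. → Oakhollow Holdings Ltd (R1): 57% × 27% × 69% = 10.6191% of Crosswind Logistics SA.
Direct interest in Crosswind Logistics SA: 15%.
Aggregating (R3): 10.6191% + 15% = 25.6191%.
25.6191% falls short of the 80% threshold by 54.3809 percentage points.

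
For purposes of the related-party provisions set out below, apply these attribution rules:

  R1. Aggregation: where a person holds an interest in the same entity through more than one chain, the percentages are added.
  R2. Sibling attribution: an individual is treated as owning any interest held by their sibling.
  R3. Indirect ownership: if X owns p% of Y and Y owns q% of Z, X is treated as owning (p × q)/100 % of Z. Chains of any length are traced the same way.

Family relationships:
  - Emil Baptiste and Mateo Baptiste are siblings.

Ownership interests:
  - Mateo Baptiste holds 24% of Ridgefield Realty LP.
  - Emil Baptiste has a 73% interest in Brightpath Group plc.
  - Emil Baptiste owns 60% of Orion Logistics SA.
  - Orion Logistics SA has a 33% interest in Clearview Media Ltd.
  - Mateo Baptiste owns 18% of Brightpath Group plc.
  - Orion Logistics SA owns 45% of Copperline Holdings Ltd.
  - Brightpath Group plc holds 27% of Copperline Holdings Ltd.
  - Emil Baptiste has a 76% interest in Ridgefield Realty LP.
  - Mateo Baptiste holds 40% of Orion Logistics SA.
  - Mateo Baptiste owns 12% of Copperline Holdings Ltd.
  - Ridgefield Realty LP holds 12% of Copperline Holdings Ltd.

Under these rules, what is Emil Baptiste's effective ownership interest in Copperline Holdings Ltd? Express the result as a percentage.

93.57%

By sibling attribution (R2), Emil Baptiste is treated as also owning Mateo Baptiste's interest in Brightpath Group plc, giving 73% + 18% = 91%.
By sibling attribution (R2), Emil Baptiste is treated as also owning Mateo Baptiste's interest in Orion Logistics SA, giving 60% + 40% = 100%.
By sibling attribution (R2), Emil Baptiste is treated as also owning Mateo Baptiste's interest in Ridgefield Realty LP, giving 76% + 24% = 100%.
By sibling attribution (R2), Emil Baptiste is treated as owning Mateo Baptiste's 12% interest in Copperline Holdings Ltd.
Chain via Brightpath Group plc (R3): 91% × 27% = 24.57% of Copperline Holdings Ltd.
Chain via Orion Logistics SA (R3): 100% × 45% = 45% of Copperline Holdings Ltd.
Chain via Ridgefield Realty LP (R3): 100% × 12% = 12% of Copperline Holdings Ltd.
Direct interest in Copperline Holdings Ltd: 12%.
Aggregating (R1): 24.57% + 45% + 12% + 12% = 93.57%.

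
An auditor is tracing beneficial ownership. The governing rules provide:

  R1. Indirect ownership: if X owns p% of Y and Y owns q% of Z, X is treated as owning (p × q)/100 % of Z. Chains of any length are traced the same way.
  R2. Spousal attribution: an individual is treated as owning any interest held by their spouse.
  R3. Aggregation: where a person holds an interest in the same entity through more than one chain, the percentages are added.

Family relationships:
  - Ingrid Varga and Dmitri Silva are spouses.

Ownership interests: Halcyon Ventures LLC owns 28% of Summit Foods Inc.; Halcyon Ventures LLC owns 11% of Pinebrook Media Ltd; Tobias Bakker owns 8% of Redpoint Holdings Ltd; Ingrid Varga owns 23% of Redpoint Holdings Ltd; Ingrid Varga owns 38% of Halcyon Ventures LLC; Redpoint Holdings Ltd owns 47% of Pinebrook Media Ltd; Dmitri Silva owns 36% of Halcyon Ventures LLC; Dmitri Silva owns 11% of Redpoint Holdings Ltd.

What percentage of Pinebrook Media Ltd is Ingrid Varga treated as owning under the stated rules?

24.12%

By spousal attribution (R2), Ingrid Varga is treated as also owning Dmitri Silva's interest in Redpoint Holdings Ltd, giving 23% + 11% = 34%.
By spousal attribution (R2), Ingrid Varga is treated as also owning Dmitri Silva's interest in Halcyon Ventures LLC, giving 38% + 36% = 74%.
Chain via Redpoint Holdings Ltd (R1): 34% × 47% = 15.98% of Pinebrook Media Ltd.
Chain via Halcyon Ventures LLC (R1): 74% × 11% = 8.14% of Pinebrook Media Ltd.
Aggregating (R3): 15.98% + 8.14% = 24.12%.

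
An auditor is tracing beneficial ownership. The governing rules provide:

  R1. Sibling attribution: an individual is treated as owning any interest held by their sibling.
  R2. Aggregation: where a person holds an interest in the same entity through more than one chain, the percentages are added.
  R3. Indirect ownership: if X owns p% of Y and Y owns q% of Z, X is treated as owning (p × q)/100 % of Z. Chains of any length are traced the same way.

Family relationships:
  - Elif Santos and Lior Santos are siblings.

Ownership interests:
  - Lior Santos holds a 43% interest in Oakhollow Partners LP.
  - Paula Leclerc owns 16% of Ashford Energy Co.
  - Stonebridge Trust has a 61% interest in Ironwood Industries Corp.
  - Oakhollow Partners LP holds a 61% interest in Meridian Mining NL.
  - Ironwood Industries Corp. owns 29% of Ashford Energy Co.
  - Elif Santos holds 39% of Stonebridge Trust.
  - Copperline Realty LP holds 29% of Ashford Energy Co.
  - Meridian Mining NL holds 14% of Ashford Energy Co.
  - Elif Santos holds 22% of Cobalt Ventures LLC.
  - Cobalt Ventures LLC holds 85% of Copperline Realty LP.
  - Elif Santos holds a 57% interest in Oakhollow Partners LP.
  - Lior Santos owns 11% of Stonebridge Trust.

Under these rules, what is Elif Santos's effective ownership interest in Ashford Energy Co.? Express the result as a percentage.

By sibling attribution (R1), Elif Santos is treated as also owning Lior Santos's interest in Oakhollow Partners LP, giving 57% + 43% = 100%.
By sibling attribution (R1), Elif Santos is treated as also owning Lior Santos's interest in Stonebridge Trust, giving 39% + 11% = 50%.
Chain via Oakhollow Partners LP → Meridian Mining NL (R3): 100% × 61% × 14% = 8.54% of Ashford Energy Co.
Chain via Cobalt Ventures LLC → Copperline Realty LP (R3): 22% × 85% × 29% = 5.423% of Ashford Energy Co.
Chain via Stonebridge Trust → Ironwood Industries Corp. (R3): 50% × 61% × 29% = 8.845% of Ashford Energy Co.
Aggregating (R2): 8.54% + 5.423% + 8.845% = 22.808%.

22.808%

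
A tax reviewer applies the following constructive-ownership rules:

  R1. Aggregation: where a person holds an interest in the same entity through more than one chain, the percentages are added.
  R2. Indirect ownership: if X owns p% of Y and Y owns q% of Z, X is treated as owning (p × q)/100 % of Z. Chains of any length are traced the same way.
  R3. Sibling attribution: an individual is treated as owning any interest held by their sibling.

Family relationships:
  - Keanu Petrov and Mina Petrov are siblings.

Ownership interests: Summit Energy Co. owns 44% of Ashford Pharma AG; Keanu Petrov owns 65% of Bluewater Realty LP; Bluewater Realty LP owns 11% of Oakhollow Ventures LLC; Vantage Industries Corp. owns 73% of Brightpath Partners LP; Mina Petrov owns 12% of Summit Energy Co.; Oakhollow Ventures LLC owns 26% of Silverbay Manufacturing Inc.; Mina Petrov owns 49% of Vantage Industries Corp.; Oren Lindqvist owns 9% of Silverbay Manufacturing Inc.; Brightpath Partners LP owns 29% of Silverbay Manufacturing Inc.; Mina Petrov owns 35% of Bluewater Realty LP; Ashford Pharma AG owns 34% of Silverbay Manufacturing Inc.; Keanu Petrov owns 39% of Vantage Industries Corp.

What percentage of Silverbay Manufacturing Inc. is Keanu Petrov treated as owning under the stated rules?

By sibling attribution (R3), Keanu Petrov is treated as also owning Mina Petrov's interest in Bluewater Realty LP, giving 65% + 35% = 100%.
By sibling attribution (R3), Keanu Petrov is treated as also owning Mina Petrov's interest in Vantage Industries Corp, giving 39% + 49% = 88%.
By sibling attribution (R3), Keanu Petrov is treated as owning Mina Petrov's 12% interest in Summit Energy Co.
Chain via Bluewater Realty LP → Oakhollow Ventures LLC (R2): 100% × 11% × 26% = 2.86% of Silverbay Manufacturing Inc.
Chain via Vantage Industries Corp. → Brightpath Partners LP (R2): 88% × 73% × 29% = 18.6296% of Silverbay Manufacturing Inc.
Chain via Summit Energy Co. → Ashford Pharma AG (R2): 12% × 44% × 34% = 1.7952% of Silverbay Manufacturing Inc.
Aggregating (R1): 2.86% + 18.6296% + 1.7952% = 23.2848%.

23.2848%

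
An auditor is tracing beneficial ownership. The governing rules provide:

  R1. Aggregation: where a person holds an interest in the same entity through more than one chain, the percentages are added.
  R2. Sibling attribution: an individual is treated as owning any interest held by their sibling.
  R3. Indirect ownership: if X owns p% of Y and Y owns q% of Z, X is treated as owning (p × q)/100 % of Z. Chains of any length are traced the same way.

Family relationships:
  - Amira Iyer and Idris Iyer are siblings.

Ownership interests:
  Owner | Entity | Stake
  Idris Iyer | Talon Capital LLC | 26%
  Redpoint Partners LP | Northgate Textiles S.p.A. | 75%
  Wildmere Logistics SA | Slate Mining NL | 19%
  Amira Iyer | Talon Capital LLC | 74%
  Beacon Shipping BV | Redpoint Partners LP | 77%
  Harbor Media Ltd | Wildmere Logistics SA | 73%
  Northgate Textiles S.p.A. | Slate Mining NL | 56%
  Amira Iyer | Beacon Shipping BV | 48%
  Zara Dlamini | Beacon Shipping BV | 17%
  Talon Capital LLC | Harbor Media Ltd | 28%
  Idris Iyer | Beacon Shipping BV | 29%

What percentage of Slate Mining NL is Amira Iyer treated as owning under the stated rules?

28.7854%

By sibling attribution (R2), Amira Iyer is treated as also owning Idris Iyer's interest in Talon Capital LLC, giving 74% + 26% = 100%.
By sibling attribution (R2), Amira Iyer is treated as also owning Idris Iyer's interest in Beacon Shipping BV, giving 48% + 29% = 77%.
Chain via Talon Capital LLC → Harbor Media Ltd → Wildmere Logistics SA (R3): 100% × 28% × 73% × 19% = 3.8836% of Slate Mining NL.
Chain via Beacon Shipping BV → Redpoint Partners LP → Northgate Textiles S.p.A. (R3): 77% × 77% × 75% × 56% = 24.9018% of Slate Mining NL.
Aggregating (R1): 3.8836% + 24.9018% = 28.7854%.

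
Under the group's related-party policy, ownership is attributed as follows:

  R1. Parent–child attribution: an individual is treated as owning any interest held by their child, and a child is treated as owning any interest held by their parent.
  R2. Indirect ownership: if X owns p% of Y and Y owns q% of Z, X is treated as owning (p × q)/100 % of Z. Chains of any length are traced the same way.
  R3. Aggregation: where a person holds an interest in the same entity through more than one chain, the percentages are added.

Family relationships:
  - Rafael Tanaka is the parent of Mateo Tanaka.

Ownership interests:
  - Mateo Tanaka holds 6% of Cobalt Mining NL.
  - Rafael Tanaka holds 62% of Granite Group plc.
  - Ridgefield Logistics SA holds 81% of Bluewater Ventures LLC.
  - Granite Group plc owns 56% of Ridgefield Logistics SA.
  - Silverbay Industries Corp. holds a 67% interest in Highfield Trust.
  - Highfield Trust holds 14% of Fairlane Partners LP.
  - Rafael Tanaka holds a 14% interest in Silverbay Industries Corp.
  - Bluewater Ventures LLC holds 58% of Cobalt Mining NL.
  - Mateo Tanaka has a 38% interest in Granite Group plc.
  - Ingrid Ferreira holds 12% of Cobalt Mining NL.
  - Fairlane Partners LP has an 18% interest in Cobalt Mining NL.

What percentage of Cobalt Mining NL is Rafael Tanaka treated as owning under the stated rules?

By parent–child attribution (R1), Rafael Tanaka is treated as also owning Mateo Tanaka's interest in Granite Group plc, giving 62% + 38% = 100%.
By parent–child attribution (R1), Rafael Tanaka is treated as owning Mateo Tanaka's 6% interest in Cobalt Mining NL.
Chain via Granite Group plc → Ridgefield Logistics SA → Bluewater Ventures LLC (R2): 100% × 56% × 81% × 58% = 26.3088% of Cobalt Mining NL.
Chain via Silverbay Industries Corp. → Highfield Trust → Fairlane Partners LP (R2): 14% × 67% × 14% × 18% = 0.236376% of Cobalt Mining NL.
Direct interest in Cobalt Mining NL: 6%.
Aggregating (R3): 26.3088% + 0.236376% + 6% = 32.545176%.

32.545176%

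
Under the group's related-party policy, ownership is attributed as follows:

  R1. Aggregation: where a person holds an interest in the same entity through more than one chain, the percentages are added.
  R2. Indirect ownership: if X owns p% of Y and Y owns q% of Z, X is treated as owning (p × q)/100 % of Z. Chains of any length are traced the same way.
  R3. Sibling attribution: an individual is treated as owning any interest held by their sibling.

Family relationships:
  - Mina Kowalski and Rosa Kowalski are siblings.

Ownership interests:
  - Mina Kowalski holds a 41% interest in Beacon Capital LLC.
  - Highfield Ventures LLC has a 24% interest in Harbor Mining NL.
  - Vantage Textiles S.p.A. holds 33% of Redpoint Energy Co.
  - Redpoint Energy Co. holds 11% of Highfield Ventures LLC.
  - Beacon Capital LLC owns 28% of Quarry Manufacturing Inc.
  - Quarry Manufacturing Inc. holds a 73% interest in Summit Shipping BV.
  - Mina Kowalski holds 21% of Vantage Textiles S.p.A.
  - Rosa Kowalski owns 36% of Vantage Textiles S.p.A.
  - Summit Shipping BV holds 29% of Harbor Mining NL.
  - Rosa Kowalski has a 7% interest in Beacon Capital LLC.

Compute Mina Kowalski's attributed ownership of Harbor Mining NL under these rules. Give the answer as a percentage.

3.341832%

By sibling attribution (R3), Mina Kowalski is treated as also owning Rosa Kowalski's interest in Vantage Textiles S.p.A, giving 21% + 36% = 57%.
By sibling attribution (R3), Mina Kowalski is treated as also owning Rosa Kowalski's interest in Beacon Capital LLC, giving 41% + 7% = 48%.
Chain via Vantage Textiles S.p.A. → Redpoint Energy Co. → Highfield Ventures LLC (R2): 57% × 33% × 11% × 24% = 0.496584% of Harbor Mining NL.
Chain via Beacon Capital LLC → Quarry Manufacturing Inc. → Summit Shipping BV (R2): 48% × 28% × 73% × 29% = 2.845248% of Harbor Mining NL.
Aggregating (R1): 0.496584% + 2.845248% = 3.341832%.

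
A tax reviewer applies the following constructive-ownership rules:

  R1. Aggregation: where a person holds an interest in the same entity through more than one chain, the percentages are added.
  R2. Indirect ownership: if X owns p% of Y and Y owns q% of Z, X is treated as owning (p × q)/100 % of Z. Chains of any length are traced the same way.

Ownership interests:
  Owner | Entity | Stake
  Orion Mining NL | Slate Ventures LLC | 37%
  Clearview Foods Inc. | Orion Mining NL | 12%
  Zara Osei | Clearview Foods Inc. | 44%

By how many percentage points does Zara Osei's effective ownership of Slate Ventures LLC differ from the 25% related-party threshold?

23.0464

Chain via Clearview Foods Inc. → Orion Mining NL (R2): 44% × 12% × 37% = 1.9536% of Slate Ventures LLC.
1.9536% falls short of the 25% threshold by 23.0464 percentage points.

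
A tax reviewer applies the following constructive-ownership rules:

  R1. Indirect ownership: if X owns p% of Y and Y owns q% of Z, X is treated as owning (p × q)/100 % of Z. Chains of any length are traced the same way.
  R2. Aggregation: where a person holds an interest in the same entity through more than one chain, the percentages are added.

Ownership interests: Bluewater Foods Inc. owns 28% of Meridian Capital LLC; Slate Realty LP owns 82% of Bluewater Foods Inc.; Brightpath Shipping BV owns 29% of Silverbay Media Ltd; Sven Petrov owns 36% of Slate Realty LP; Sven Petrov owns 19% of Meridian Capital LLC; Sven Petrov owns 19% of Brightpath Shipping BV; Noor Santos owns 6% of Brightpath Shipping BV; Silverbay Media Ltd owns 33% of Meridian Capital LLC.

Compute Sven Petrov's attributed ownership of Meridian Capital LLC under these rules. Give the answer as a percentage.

Chain via Slate Realty LP → Bluewater Foods Inc. (R1): 36% × 82% × 28% = 8.2656% of Meridian Capital LLC.
Chain via Brightpath Shipping BV → Silverbay Media Ltd (R1): 19% × 29% × 33% = 1.8183% of Meridian Capital LLC.
Direct interest in Meridian Capital LLC: 19%.
Aggregating (R2): 8.2656% + 1.8183% + 19% = 29.0839%.

29.0839%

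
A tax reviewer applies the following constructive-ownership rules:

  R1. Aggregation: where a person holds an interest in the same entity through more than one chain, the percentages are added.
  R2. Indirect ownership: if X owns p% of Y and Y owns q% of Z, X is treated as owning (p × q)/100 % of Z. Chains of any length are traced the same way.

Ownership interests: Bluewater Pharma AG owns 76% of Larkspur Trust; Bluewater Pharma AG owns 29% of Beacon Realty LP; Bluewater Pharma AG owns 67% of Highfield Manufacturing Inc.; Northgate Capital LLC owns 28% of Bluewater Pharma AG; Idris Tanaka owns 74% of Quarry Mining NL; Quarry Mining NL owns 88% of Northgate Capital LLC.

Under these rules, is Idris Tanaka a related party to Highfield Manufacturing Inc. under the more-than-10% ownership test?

Chain via Quarry Mining NL → Northgate Capital LLC → Bluewater Pharma AG (R2): 74% × 88% × 28% × 67% = 12.216512% of Highfield Manufacturing Inc.
12.216512% exceeds the 10% threshold, so Idris is a related party to Highfield Manufacturing Inc.

Yes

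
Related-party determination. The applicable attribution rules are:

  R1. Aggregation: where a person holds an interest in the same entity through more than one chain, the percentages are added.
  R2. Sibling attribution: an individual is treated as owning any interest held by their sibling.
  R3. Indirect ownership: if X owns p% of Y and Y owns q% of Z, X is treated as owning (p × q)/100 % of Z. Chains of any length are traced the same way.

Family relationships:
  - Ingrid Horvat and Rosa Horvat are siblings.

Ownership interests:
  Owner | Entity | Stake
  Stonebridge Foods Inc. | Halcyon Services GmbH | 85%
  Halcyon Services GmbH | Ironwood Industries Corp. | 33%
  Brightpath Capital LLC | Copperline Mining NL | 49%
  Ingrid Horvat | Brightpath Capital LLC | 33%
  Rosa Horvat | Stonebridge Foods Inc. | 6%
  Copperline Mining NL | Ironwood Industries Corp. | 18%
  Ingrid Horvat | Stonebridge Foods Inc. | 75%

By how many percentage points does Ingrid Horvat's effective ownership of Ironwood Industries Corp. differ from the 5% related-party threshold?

By sibling attribution (R2), Ingrid Horvat is treated as also owning Rosa Horvat's interest in Stonebridge Foods Inc, giving 75% + 6% = 81%.
Chain via Stonebridge Foods Inc. → Halcyon Services GmbH (R3): 81% × 85% × 33% = 22.7205% of Ironwood Industries Corp.
Chain via Brightpath Capital LLC → Copperline Mining NL (R3): 33% × 49% × 18% = 2.9106% of Ironwood Industries Corp.
Aggregating (R1): 22.7205% + 2.9106% = 25.6311%.
25.6311% exceeds the 5% threshold by 20.6311 percentage points.

20.6311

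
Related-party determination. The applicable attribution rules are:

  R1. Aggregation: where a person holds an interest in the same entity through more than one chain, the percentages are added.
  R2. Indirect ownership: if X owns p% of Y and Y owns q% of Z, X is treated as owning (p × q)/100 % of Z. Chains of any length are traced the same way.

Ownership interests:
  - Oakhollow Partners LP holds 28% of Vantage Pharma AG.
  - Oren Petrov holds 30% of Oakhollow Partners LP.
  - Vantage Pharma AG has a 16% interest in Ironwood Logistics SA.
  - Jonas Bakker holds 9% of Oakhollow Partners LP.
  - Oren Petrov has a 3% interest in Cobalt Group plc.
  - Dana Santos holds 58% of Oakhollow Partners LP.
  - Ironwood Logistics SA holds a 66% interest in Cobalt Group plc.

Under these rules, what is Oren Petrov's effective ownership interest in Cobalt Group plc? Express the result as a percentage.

Chain via Oakhollow Partners LP → Vantage Pharma AG → Ironwood Logistics SA (R2): 30% × 28% × 16% × 66% = 0.88704% of Cobalt Group plc.
Direct interest in Cobalt Group plc: 3%.
Aggregating (R1): 0.88704% + 3% = 3.88704%.

3.88704%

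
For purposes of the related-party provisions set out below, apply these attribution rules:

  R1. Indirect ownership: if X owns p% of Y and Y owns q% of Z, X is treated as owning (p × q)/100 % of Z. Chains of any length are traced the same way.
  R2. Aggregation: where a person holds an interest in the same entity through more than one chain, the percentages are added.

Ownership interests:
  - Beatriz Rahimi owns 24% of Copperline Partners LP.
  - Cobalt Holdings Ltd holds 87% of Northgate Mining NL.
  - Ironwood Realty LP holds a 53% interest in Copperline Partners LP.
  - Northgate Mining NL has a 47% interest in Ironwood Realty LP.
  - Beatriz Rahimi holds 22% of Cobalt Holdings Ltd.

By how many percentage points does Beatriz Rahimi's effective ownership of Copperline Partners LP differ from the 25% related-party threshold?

Chain via Cobalt Holdings Ltd → Northgate Mining NL → Ironwood Realty LP (R1): 22% × 87% × 47% × 53% = 4.767774% of Copperline Partners LP.
Direct interest in Copperline Partners LP: 24%.
Aggregating (R2): 4.767774% + 24% = 28.767774%.
28.767774% exceeds the 25% threshold by 3.767774 percentage points.

3.767774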